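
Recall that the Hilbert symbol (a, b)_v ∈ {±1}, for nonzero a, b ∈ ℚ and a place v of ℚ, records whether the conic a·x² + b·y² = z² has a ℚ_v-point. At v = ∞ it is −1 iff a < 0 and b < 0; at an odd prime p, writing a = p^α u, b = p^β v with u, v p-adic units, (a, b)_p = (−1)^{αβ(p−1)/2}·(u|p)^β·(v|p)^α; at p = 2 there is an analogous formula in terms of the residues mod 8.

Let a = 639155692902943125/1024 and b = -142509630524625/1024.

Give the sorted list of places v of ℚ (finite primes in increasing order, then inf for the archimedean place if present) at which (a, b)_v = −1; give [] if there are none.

[7, 17]

Mod squares: a ≡ 35581, b ≡ -1785. Check v ∈ {∞, 2, 3, 5, 7, 13, 17, 23}.
v=5: a=5^4·(≡1), b=5^3·(≡2) mod 5; (1|5)=+1, (2|5)=-1; (−1)^{4·3·2}·(+1)^3·(-1)^4 = +1.
v=13: a=13^3·(≡8), b=13^2·(≡10) mod 13; (8|13)=-1, (10|13)=+1; (−1)^{3·2·6}·(-1)^2·(+1)^3 = +1.
v=∞: 35581 > 0 and -1785 < 0  ⇒  (a,b)_∞ = +1.
v=2: v_2(a)=-10, v_2(b)=-10; units ≡ 5, 7 (mod 8); ε·ε+αω+βω = 0·1+-10·0+-10·1 ≡ 0  ⇒  (a,b)_2 = +1.
v=17: a=17^1·(≡8), b=17^1·(≡14) mod 17; (8|17)=+1, (14|17)=-1; (−1)^{1·1·8}·(+1)^1·(-1)^1 = -1.
v=3: a=3^8·(≡1), b=3^7·(≡2) mod 3; (1|3)=+1, (2|3)=-1; (−1)^{8·7·1}·(+1)^7·(-1)^8 = +1.
v=23: a=23^3·(≡12), b=23^2·(≡1) mod 23; (12|23)=+1, (1|23)=+1; (−1)^{3·2·11}·(+1)^2·(+1)^3 = +1.
v=7: a=7^3·(≡1), b=7^3·(≡4) mod 7; (1|7)=+1, (4|7)=+1; (−1)^{3·3·3}·(+1)^3·(+1)^3 = -1.
|Ram(35581, -1785)| = 2, even; anisotropic at {7, 17}.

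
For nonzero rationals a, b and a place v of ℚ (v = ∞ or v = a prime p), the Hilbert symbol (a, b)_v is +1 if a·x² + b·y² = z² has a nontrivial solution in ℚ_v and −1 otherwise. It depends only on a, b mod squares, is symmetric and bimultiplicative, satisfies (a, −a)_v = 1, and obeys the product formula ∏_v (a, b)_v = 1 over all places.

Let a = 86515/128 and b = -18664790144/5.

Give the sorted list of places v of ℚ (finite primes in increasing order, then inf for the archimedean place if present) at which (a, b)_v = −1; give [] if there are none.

(a, b) ≡ (1430, -12051130) mod (ℚ^×)²; places V = {2, 5, 7, 11, 13, 17, 19, 41, ∞}.
(a,b)_7: α=0, u≡1; β=1, v≡2 (mod 7); (1|7)=+1, (2|7)=+1; sign (−1)^0·+1^1·+1^0 = +1.
(a,b)_∞: sgn(1430)=+, sgn(-12051130)=−, so +1.
(a,b)_41: α=0, u≡1; β=1, v≡33 (mod 41); (1|41)=+1, (33|41)=+1; sign (−1)^0·+1^1·+1^0 = +1.
(a,b)_2: α=-7, β=7; u≡3, v≡3 (mod 8); ε(u)ε(v)=1·1, αω(v)=-7·1, βω(u)=7·1; sum ≡ 1  ⇒  -1.
(a,b)_19: α=0, u≡6; β=1, v≡16 (mod 19); (6|19)=+1, (16|19)=+1; sign (−1)^0·+1^1·+1^0 = +1.
(a,b)_11: α=3, u≡3; β=2, v≡2 (mod 11); (3|11)=+1, (2|11)=-1; sign (−1)^0·+1^2·-1^3 = -1.
(a,b)_5: α=1, u≡1; β=-1, v≡1 (mod 5); (1|5)=+1, (1|5)=+1; sign (−1)^0·+1^-1·+1^1 = +1.
(a,b)_13: α=1, u≡7; β=1, v≡2 (mod 13); (7|13)=-1, (2|13)=-1; sign (−1)^0·-1^1·-1^1 = +1.
(a,b)_17: α=0, u≡4; β=1, v≡7 (mod 17); (4|17)=+1, (7|17)=-1; sign (−1)^0·+1^1·-1^0 = +1.
(1430, -12051130 / ℚ) ramifies at {2, 11}: a division algebra.

[2, 11]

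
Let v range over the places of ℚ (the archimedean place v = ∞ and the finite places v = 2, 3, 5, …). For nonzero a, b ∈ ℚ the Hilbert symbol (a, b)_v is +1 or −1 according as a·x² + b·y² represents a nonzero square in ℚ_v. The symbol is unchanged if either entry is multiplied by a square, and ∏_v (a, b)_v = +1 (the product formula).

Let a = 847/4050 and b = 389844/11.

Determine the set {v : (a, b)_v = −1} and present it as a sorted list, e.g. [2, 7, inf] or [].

Mod squares: a ≡ 14, b ≡ 2431. Check v ∈ {∞, 2, 3, 5, 7, 11, 13, 17}.
v=2: v_2(a)=-1, v_2(b)=2; units ≡ 7, 7 (mod 8); ε·ε+αω+βω = 1·1+-1·0+2·0 ≡ 1  ⇒  (a,b)_2 = -1.
v=17: a=17^0·(≡12), b=17^1·(≡3) mod 17; (12|17)=-1, (3|17)=-1; (−1)^{0·1·8}·(-1)^1·(-1)^0 = -1.
v=7: a=7^1·(≡4), b=7^2·(≡1) mod 7; (4|7)=+1, (1|7)=+1; (−1)^{1·2·3}·(+1)^2·(+1)^1 = +1.
v=∞: 14 > 0 and 2431 > 0  ⇒  (a,b)_∞ = +1.
v=13: a=13^0·(≡4), b=13^1·(≡8) mod 13; (4|13)=+1, (8|13)=-1; (−1)^{0·1·6}·(+1)^1·(-1)^0 = +1.
v=11: a=11^2·(≡9), b=11^-1·(≡4) mod 11; (9|11)=+1, (4|11)=+1; (−1)^{2·-1·5}·(+1)^-1·(+1)^2 = +1.
v=3: a=3^-4·(≡2), b=3^2·(≡1) mod 3; (2|3)=-1, (1|3)=+1; (−1)^{-4·2·1}·(-1)^2·(+1)^-4 = +1.
v=5: a=5^-2·(≡1), b=5^0·(≡4) mod 5; (1|5)=+1, (4|5)=+1; (−1)^{-2·0·2}·(+1)^0·(+1)^-2 = +1.
Ram(14, 2431) = {2, 17}; no ℚ_2-point on the conic.

[2, 17]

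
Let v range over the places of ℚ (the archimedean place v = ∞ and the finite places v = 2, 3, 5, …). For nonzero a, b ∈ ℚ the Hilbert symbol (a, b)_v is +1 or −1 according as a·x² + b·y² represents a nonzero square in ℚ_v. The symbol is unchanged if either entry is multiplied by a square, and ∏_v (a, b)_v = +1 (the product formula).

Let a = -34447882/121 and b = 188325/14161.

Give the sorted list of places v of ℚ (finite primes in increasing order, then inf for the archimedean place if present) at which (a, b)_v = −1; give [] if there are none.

(a, b) ≡ (-703018, 93) mod (ℚ^×)²; places V = {2, 3, 5, 7, 11, 17, 23, 29, 31, ∞}.
(a,b)_17: α=1, u≡10; β=-2, v≡9 (mod 17); (10|17)=-1, (9|17)=+1; sign (−1)^0·-1^-2·+1^1 = +1.
(a,b)_23: α=1, u≡12; β=0, v≡13 (mod 23); (12|23)=+1, (13|23)=+1; sign (−1)^0·+1^0·+1^1 = +1.
(a,b)_11: α=-2, u≡4; β=0, v≡4 (mod 11); (4|11)=+1, (4|11)=+1; sign (−1)^0·+1^0·+1^-2 = +1.
(a,b)_∞: sgn(-703018)=−, sgn(93)=+, so +1.
(a,b)_29: α=1, u≡8; β=0, v≡16 (mod 29); (8|29)=-1, (16|29)=+1; sign (−1)^0·-1^0·+1^1 = +1.
(a,b)_5: α=0, u≡3; β=2, v≡3 (mod 5); (3|5)=-1, (3|5)=-1; sign (−1)^0·-1^2·-1^0 = +1.
(a,b)_7: α=2, u≡3; β=-2, v≡2 (mod 7); (3|7)=-1, (2|7)=+1; sign (−1)^0·-1^-2·+1^2 = +1.
(a,b)_2: α=1, β=0; u≡3, v≡5 (mod 8); ε(u)ε(v)=1·0, αω(v)=1·1, βω(u)=0·1; sum ≡ 1  ⇒  -1.
(a,b)_3: α=0, u≡2; β=5, v≡1 (mod 3); (2|3)=-1, (1|3)=+1; sign (−1)^0·-1^5·+1^0 = -1.
(a,b)_31: α=1, u≡9; β=1, v≡26 (mod 31); (9|31)=+1, (26|31)=-1; sign (−1)^1·+1^1·-1^1 = +1.
(-703018, 93 / ℚ) ramifies at {2, 3}: a division algebra.

[2, 3]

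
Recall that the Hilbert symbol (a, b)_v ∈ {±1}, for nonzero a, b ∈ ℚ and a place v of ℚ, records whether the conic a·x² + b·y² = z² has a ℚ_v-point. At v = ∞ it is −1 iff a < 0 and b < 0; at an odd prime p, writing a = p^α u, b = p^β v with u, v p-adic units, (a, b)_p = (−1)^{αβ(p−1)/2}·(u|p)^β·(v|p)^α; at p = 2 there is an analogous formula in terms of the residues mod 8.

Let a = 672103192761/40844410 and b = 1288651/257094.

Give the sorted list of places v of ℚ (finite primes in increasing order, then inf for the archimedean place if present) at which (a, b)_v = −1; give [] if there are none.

(a, b) ≡ (10, 546) mod (ℚ^×)²; places V = {2, 3, 5, 7, 11, 13, 17, 23, 43, 47, ∞}.
(a,b)_43: α=-2, u≡38; β=0, v≡34 (mod 43); (38|43)=+1, (34|43)=-1; sign (−1)^0·+1^0·-1^-2 = +1.
(a,b)_3: α=4, u≡1; β=-5, v≡2 (mod 3); (1|3)=+1, (2|3)=-1; sign (−1)^0·+1^-5·-1^4 = +1.
(a,b)_13: α=4, u≡12; β=1, v≡9 (mod 13); (12|13)=+1, (9|13)=+1; sign (−1)^0·+1^1·+1^4 = +1.
(a,b)_17: α=0, u≡6; β=2, v≡13 (mod 17); (6|17)=-1, (13|17)=+1; sign (−1)^0·-1^2·+1^0 = +1.
(a,b)_11: α=2, u≡8; β=0, v≡6 (mod 11); (8|11)=-1, (6|11)=-1; sign (−1)^0·-1^0·-1^2 = +1.
(a,b)_∞: sgn(10)=+, sgn(546)=+, so +1.
(a,b)_5: α=-1, u≡3; β=0, v≡4 (mod 5); (3|5)=-1, (4|5)=+1; sign (−1)^0·-1^0·+1^-1 = +1.
(a,b)_23: α=0, u≡10; β=-2, v≡10 (mod 23); (10|23)=-1, (10|23)=-1; sign (−1)^0·-1^-2·-1^0 = +1.
(a,b)_2: α=-1, β=-1; u≡5, v≡1 (mod 8); ε(u)ε(v)=0·0, αω(v)=-1·0, βω(u)=-1·1; sum ≡ 1  ⇒  -1.
(a,b)_7: α=4, u≡3; β=3, v≡1 (mod 7); (3|7)=-1, (1|7)=+1; sign (−1)^0·-1^3·+1^4 = -1.
(a,b)_47: α=-2, u≡20; β=0, v≡13 (mod 47); (20|47)=-1, (13|47)=-1; sign (−1)^0·-1^0·-1^-2 = +1.
Ram(10, 546) = {2, 7}; no ℚ_2-point on the conic.

[2, 7]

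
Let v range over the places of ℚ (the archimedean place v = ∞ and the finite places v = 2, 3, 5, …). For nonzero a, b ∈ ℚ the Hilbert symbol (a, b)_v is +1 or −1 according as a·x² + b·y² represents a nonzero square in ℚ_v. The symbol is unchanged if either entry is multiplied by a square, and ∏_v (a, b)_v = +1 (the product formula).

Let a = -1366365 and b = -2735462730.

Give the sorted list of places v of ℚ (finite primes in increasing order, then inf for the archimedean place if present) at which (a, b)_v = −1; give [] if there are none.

(a, b) ≡ (-165, -2730) mod (ℚ^×)²; places V = {2, 3, 5, 7, 11, 13, ∞}.
(a,b)_∞: sgn(-165)=−, sgn(-2730)=−, so -1.
(a,b)_5: α=1, u≡2; β=1, v≡4 (mod 5); (2|5)=-1, (4|5)=+1; sign (−1)^0·-1^1·+1^1 = -1.
(a,b)_13: α=2, u≡1; β=3, v≡11 (mod 13); (1|13)=+1, (11|13)=-1; sign (−1)^0·+1^3·-1^2 = +1.
(a,b)_7: α=2, u≡3; β=3, v≡4 (mod 7); (3|7)=-1, (4|7)=+1; sign (−1)^0·-1^3·+1^2 = -1.
(a,b)_2: α=0, β=1; u≡3, v≡3 (mod 8); ε(u)ε(v)=1·1, αω(v)=0·1, βω(u)=1·1; sum ≡ 0  ⇒  +1.
(a,b)_3: α=1, u≡2; β=1, v≡2 (mod 3); (2|3)=-1, (2|3)=-1; sign (−1)^1·-1^1·-1^1 = -1.
(a,b)_11: α=1, u≡8; β=2, v≡4 (mod 11); (8|11)=-1, (4|11)=+1; sign (−1)^0·-1^2·+1^1 = +1.
|Ram(-165, -2730)| = 4, even; anisotropic at {3, 5, 7, ∞}.

[3, 5, 7, inf]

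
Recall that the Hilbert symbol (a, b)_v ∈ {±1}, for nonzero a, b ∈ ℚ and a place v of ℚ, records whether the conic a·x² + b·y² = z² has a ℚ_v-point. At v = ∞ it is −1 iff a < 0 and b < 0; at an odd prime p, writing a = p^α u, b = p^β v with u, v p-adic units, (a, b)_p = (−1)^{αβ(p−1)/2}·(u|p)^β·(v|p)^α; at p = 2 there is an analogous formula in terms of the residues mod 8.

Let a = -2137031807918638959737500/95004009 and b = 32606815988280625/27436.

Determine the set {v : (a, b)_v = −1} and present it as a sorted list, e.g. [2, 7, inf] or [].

(a, b) ≡ (-56695, 19) mod (ℚ^×)²; places V = {2, 3, 5, 7, 13, 17, 19, 23, 29, ∞}.
(a,b)_∞: sgn(-56695)=−, sgn(19)=+, so +1.
(a,b)_17: α=5, u≡11; β=2, v≡8 (mod 17); (11|17)=-1, (8|17)=+1; sign (−1)^0·-1^2·+1^5 = +1.
(a,b)_7: α=4, u≡5; β=4, v≡3 (mod 7); (5|7)=-1, (3|7)=-1; sign (−1)^0·-1^4·-1^4 = +1.
(a,b)_13: α=2, u≡5; β=2, v≡7 (mod 13); (5|13)=-1, (7|13)=-1; sign (−1)^0·-1^2·-1^2 = +1.
(a,b)_2: α=2, β=-2; u≡1, v≡3 (mod 8); ε(u)ε(v)=0·1, αω(v)=2·1, βω(u)=-2·0; sum ≡ 0  ⇒  +1.
(a,b)_5: α=5, u≡1; β=4, v≡4 (mod 5); (1|5)=+1, (4|5)=+1; sign (−1)^0·+1^4·+1^5 = +1.
(a,b)_29: α=3, u≡2; β=2, v≡2 (mod 29); (2|29)=-1, (2|29)=-1; sign (−1)^0·-1^2·-1^3 = -1.
(a,b)_19: α=-4, u≡17; β=-3, v≡17 (mod 19); (17|19)=+1, (17|19)=+1; sign (−1)^0·+1^-3·+1^-4 = +1.
(a,b)_23: α=3, u≡21; β=2, v≡14 (mod 23); (21|23)=-1, (14|23)=-1; sign (−1)^0·-1^2·-1^3 = -1.
(a,b)_3: α=-6, u≡2; β=0, v≡1 (mod 3); (2|3)=-1, (1|3)=+1; sign (−1)^0·-1^0·+1^-6 = +1.
|Ram(-56695, 19)| = 2, even; anisotropic at {23, 29}.

[23, 29]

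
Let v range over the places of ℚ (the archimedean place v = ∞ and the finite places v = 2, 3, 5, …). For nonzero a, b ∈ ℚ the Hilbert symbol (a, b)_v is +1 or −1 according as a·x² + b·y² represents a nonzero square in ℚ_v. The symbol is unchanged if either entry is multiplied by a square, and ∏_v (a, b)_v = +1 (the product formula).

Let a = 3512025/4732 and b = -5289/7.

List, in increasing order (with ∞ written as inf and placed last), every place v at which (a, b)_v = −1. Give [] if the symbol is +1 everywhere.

(a, b) ≡ (903, -37023) mod (ℚ^×)²; places V = {2, 3, 5, 7, 11, 13, 41, 43, ∞}.
(a,b)_11: α=2, u≡9; β=0, v≡5 (mod 11); (9|11)=+1, (5|11)=+1; sign (−1)^0·+1^0·+1^2 = +1.
(a,b)_43: α=1, u≡9; β=1, v≡7 (mod 43); (9|43)=+1, (7|43)=-1; sign (−1)^1·+1^1·-1^1 = +1.
(a,b)_13: α=-2, u≡5; β=0, v≡4 (mod 13); (5|13)=-1, (4|13)=+1; sign (−1)^0·-1^0·+1^-2 = +1.
(a,b)_41: α=0, u≡10; β=1, v≡5 (mod 41); (10|41)=+1, (5|41)=+1; sign (−1)^0·+1^1·+1^0 = +1.
(a,b)_7: α=-1, u≡5; β=-1, v≡3 (mod 7); (5|7)=-1, (3|7)=-1; sign (−1)^1·-1^-1·-1^-1 = -1.
(a,b)_2: α=-2, β=0; u≡7, v≡1 (mod 8); ε(u)ε(v)=1·0, αω(v)=-2·0, βω(u)=0·0; sum ≡ 0  ⇒  +1.
(a,b)_5: α=2, u≡3; β=0, v≡3 (mod 5); (3|5)=-1, (3|5)=-1; sign (−1)^0·-1^0·-1^2 = +1.
(a,b)_3: α=3, u≡1; β=1, v≡1 (mod 3); (1|3)=+1, (1|3)=+1; sign (−1)^1·+1^1·+1^3 = -1.
(a,b)_∞: sgn(903)=+, sgn(-37023)=−, so +1.
Ram(903, -37023) = {3, 7}; no ℚ_3-point on the conic.

[3, 7]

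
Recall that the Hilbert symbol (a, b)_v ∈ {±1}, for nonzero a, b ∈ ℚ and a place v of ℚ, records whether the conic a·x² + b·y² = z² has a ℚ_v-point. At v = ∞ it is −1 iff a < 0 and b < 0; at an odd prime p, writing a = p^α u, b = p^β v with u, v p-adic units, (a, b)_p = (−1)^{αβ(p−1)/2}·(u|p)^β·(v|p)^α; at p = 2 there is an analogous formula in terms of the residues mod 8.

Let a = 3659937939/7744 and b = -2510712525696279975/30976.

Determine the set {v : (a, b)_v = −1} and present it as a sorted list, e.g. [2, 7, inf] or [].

[23, 41]

Mod squares: a ≡ 2091, b ≡ -16031. Check v ∈ {∞, 2, 3, 5, 7, 11, 17, 19, 23, 41}.
v=5: a=5^0·(≡1), b=5^2·(≡1) mod 5; (1|5)=+1, (1|5)=+1; (−1)^{0·2·2}·(+1)^2·(+1)^0 = +1.
v=3: a=3^7·(≡1), b=3^6·(≡1) mod 3; (1|3)=+1, (1|3)=+1; (−1)^{7·6·1}·(+1)^6·(+1)^7 = +1.
v=11: a=11^-2·(≡1), b=11^-2·(≡6) mod 11; (1|11)=+1, (6|11)=-1; (−1)^{-2·-2·5}·(+1)^-2·(-1)^-2 = +1.
v=19: a=19^0·(≡1), b=19^2·(≡9) mod 19; (1|19)=+1, (9|19)=+1; (−1)^{0·2·9}·(+1)^2·(+1)^0 = +1.
v=∞: 2091 > 0 and -16031 < 0  ⇒  (a,b)_∞ = +1.
v=2: v_2(a)=-6, v_2(b)=-8; units ≡ 3, 1 (mod 8); ε·ε+αω+βω = 1·0+-6·0+-8·1 ≡ 0  ⇒  (a,b)_2 = +1.
v=17: a=17^1·(≡4), b=17^3·(≡4) mod 17; (4|17)=+1, (4|17)=+1; (−1)^{1·3·8}·(+1)^3·(+1)^1 = +1.
v=7: a=7^4·(≡6), b=7^2·(≡3) mod 7; (6|7)=-1, (3|7)=-1; (−1)^{4·2·3}·(-1)^2·(-1)^4 = +1.
v=41: a=41^1·(≡4), b=41^3·(≡28) mod 41; (4|41)=+1, (28|41)=-1; (−1)^{1·3·20}·(+1)^3·(-1)^1 = -1.
v=23: a=23^0·(≡5), b=23^1·(≡2) mod 23; (5|23)=-1, (2|23)=+1; (−1)^{0·1·11}·(-1)^1·(+1)^0 = -1.
Ram(2091, -16031) = {23, 41}; no ℚ_23-point on the conic.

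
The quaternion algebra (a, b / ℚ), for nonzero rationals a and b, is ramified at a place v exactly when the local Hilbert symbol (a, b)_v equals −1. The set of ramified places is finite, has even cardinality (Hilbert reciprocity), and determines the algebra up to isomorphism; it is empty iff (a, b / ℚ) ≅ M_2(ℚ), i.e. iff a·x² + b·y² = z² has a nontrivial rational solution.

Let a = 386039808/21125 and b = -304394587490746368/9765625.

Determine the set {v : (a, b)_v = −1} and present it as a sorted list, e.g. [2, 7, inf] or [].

(a, b) ≡ (13090, -7) mod (ℚ^×)²; places V = {2, 3, 5, 7, 11, 13, 17, ∞}.
(a,b)_2: α=15, β=20; u≡1, v≡1 (mod 8); ε(u)ε(v)=0·0, αω(v)=15·0, βω(u)=20·0; sum ≡ 0  ⇒  +1.
(a,b)_17: α=1, u≡6; β=2, v≡11 (mod 17); (6|17)=-1, (11|17)=-1; sign (−1)^0·-1^2·-1^1 = -1.
(a,b)_∞: sgn(13090)=+, sgn(-7)=−, so +1.
(a,b)_7: α=1, u≡4; β=1, v≡5 (mod 7); (4|7)=+1, (5|7)=-1; sign (−1)^1·+1^1·-1^1 = +1.
(a,b)_11: α=1, u≡8; β=6, v≡4 (mod 11); (8|11)=-1, (4|11)=+1; sign (−1)^0·-1^6·+1^1 = +1.
(a,b)_3: α=2, u≡1; β=4, v≡2 (mod 3); (1|3)=+1, (2|3)=-1; sign (−1)^0·+1^4·-1^2 = +1.
(a,b)_13: α=-2, u≡3; β=0, v≡5 (mod 13); (3|13)=+1, (5|13)=-1; sign (−1)^0·+1^0·-1^-2 = +1.
(a,b)_5: α=-3, u≡2; β=-10, v≡2 (mod 5); (2|5)=-1, (2|5)=-1; sign (−1)^0·-1^-10·-1^-3 = -1.
(13090, -7 / ℚ) ramifies at {5, 17}: a division algebra.

[5, 17]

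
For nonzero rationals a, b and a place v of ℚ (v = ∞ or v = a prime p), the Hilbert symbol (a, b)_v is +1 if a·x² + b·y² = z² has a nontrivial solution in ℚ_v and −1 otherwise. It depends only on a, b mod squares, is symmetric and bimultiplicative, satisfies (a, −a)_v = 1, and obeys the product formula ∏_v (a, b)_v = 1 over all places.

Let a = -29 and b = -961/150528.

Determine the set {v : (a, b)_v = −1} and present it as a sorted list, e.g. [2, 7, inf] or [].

(a, b) ≡ (-29, -3) mod (ℚ^×)²; places V = {2, 3, 7, 29, 31, ∞}.
(a,b)_3: α=0, u≡1; β=-1, v≡2 (mod 3); (1|3)=+1, (2|3)=-1; sign (−1)^0·+1^-1·-1^0 = +1.
(a,b)_2: α=0, β=-10; u≡3, v≡5 (mod 8); ε(u)ε(v)=1·0, αω(v)=0·1, βω(u)=-10·1; sum ≡ 0  ⇒  +1.
(a,b)_7: α=0, u≡6; β=-2, v≡2 (mod 7); (6|7)=-1, (2|7)=+1; sign (−1)^0·-1^-2·+1^0 = +1.
(a,b)_31: α=0, u≡2; β=2, v≡4 (mod 31); (2|31)=+1, (4|31)=+1; sign (−1)^0·+1^2·+1^0 = +1.
(a,b)_∞: sgn(-29)=−, sgn(-3)=−, so -1.
(a,b)_29: α=1, u≡28; β=0, v≡3 (mod 29); (28|29)=+1, (3|29)=-1; sign (−1)^0·+1^0·-1^1 = -1.
Ram(-29, -3) = {29, ∞}; no ℚ_29-point on the conic.

[29, inf]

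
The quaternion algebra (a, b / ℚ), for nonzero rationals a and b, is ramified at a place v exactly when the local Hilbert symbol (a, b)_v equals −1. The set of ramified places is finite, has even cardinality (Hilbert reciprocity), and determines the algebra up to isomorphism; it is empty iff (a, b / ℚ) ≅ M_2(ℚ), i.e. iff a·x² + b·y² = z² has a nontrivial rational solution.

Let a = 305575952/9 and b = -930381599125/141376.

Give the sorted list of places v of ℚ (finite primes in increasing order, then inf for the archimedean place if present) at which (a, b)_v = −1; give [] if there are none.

[5, 17, 23, 37]

Mod squares: a ≡ 19098497, b ≡ -182965. Check v ∈ {∞, 2, 3, 5, 11, 17, 23, 37, 41, 43, 47, 53}.
v=37: a=37^0·(≡35), b=37^1·(≡22) mod 37; (35|37)=-1, (22|37)=-1; (−1)^{0·1·18}·(-1)^1·(-1)^0 = -1.
v=41: a=41^1·(≡33), b=41^2·(≡31) mod 41; (33|41)=+1, (31|41)=+1; (−1)^{1·2·20}·(+1)^2·(+1)^1 = +1.
v=2: v_2(a)=4, v_2(b)=-6; units ≡ 1, 3 (mod 8); ε·ε+αω+βω = 0·1+4·1+-6·0 ≡ 0  ⇒  (a,b)_2 = +1.
v=47: a=47^1·(≡17), b=47^-2·(≡28) mod 47; (17|47)=+1, (28|47)=+1; (−1)^{1·-2·23}·(+1)^-2·(+1)^1 = +1.
v=∞: 19098497 > 0 and -182965 < 0  ⇒  (a,b)_∞ = +1.
v=43: a=43^0·(≡31), b=43^1·(≡28) mod 43; (31|43)=+1, (28|43)=-1; (−1)^{0·1·21}·(+1)^1·(-1)^0 = +1.
v=53: a=53^1·(≡33), b=53^0·(≡11) mod 53; (33|53)=-1, (11|53)=+1; (−1)^{1·0·26}·(-1)^0·(+1)^1 = +1.
v=23: a=23^0·(≡5), b=23^1·(≡4) mod 23; (5|23)=-1, (4|23)=+1; (−1)^{0·1·11}·(-1)^1·(+1)^0 = -1.
v=17: a=17^1·(≡8), b=17^0·(≡3) mod 17; (8|17)=+1, (3|17)=-1; (−1)^{1·0·8}·(+1)^0·(-1)^1 = -1.
v=5: a=5^0·(≡3), b=5^3·(≡2) mod 5; (3|5)=-1, (2|5)=-1; (−1)^{0·3·2}·(-1)^3·(-1)^0 = -1.
v=3: a=3^-2·(≡2), b=3^0·(≡2) mod 3; (2|3)=-1, (2|3)=-1; (−1)^{-2·0·1}·(-1)^0·(-1)^-2 = +1.
v=11: a=11^1·(≡5), b=11^2·(≡3) mod 11; (5|11)=+1, (3|11)=+1; (−1)^{1·2·5}·(+1)^2·(+1)^1 = +1.
Ram(19098497, -182965) = {5, 17, 23, 37}; no ℚ_5-point on the conic.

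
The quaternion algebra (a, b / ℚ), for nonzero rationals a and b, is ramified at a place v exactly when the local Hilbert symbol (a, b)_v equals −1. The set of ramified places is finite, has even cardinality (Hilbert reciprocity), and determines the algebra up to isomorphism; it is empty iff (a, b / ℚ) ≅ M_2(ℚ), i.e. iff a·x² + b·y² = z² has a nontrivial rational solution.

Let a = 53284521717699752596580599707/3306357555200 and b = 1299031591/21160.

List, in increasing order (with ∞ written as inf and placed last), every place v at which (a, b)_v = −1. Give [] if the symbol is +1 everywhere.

[2, 29]

Mod squares: a ≡ 38454, b ≡ 24310. Check v ∈ {∞, 2, 3, 5, 7, 11, 13, 17, 23, 29, 41, 43}.
v=29: a=29^3·(≡14), b=29^0·(≡18) mod 29; (14|29)=-1, (18|29)=-1; (−1)^{3·0·14}·(-1)^0·(-1)^3 = -1.
v=7: a=7^-4·(≡3), b=7^0·(≡3) mod 7; (3|7)=-1, (3|7)=-1; (−1)^{-4·0·3}·(-1)^0·(-1)^-4 = +1.
v=43: a=43^6·(≡42), b=43^2·(≡17) mod 43; (42|43)=-1, (17|43)=+1; (−1)^{6·2·21}·(-1)^2·(+1)^6 = +1.
v=∞: 38454 > 0 and 24310 > 0  ⇒  (a,b)_∞ = +1.
v=11: a=11^4·(≡1), b=11^1·(≡2) mod 11; (1|11)=+1, (2|11)=-1; (−1)^{4·1·5}·(+1)^1·(-1)^4 = +1.
v=3: a=3^7·(≡2), b=3^0·(≡1) mod 3; (2|3)=-1, (1|3)=+1; (−1)^{7·0·1}·(-1)^0·(+1)^7 = +1.
v=13: a=13^3·(≡11), b=13^1·(≡5) mod 13; (11|13)=-1, (5|13)=-1; (−1)^{3·1·6}·(-1)^1·(-1)^3 = +1.
v=5: a=5^-2·(≡4), b=5^-1·(≡3) mod 5; (4|5)=+1, (3|5)=-1; (−1)^{-2·-1·2}·(+1)^-1·(-1)^-2 = +1.
v=17: a=17^3·(≡13), b=17^3·(≡9) mod 17; (13|17)=+1, (9|17)=+1; (−1)^{3·3·8}·(+1)^3·(+1)^3 = +1.
v=41: a=41^-2·(≡18), b=41^0·(≡24) mod 41; (18|41)=+1, (24|41)=-1; (−1)^{-2·0·20}·(+1)^0·(-1)^-2 = +1.
v=2: v_2(a)=-15, v_2(b)=-3; units ≡ 3, 3 (mod 8); ε·ε+αω+βω = 1·1+-15·1+-3·1 ≡ 1  ⇒  (a,b)_2 = -1.
v=23: a=23^0·(≡11), b=23^-2·(≡10) mod 23; (11|23)=-1, (10|23)=-1; (−1)^{0·-2·11}·(-1)^-2·(-1)^0 = +1.
Ram(38454, 24310) = {2, 29}; no ℚ_2-point on the conic.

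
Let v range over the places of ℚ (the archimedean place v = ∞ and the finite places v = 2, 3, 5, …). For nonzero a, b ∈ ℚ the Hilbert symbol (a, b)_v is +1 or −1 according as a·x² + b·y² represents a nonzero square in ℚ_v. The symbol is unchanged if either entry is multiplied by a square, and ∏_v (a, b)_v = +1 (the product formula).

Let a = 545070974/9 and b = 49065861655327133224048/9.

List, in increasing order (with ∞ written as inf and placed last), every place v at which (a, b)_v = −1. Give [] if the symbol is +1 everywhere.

Mod squares: a ≡ 324254, b ≡ 41287. Check v ∈ {∞, 2, 3, 7, 19, 23, 41, 53}.
v=23: a=23^1·(≡10), b=23^2·(≡1) mod 23; (10|23)=-1, (1|23)=+1; (−1)^{1·2·11}·(-1)^2·(+1)^1 = +1.
v=19: a=19^1·(≡4), b=19^3·(≡4) mod 19; (4|19)=+1, (4|19)=+1; (−1)^{1·3·9}·(+1)^3·(+1)^1 = -1.
v=3: a=3^-2·(≡2), b=3^-2·(≡1) mod 3; (2|3)=-1, (1|3)=+1; (−1)^{-2·-2·1}·(-1)^-2·(+1)^-2 = +1.
v=7: a=7^1·(≡5), b=7^2·(≡4) mod 7; (5|7)=-1, (4|7)=+1; (−1)^{1·2·3}·(-1)^2·(+1)^1 = +1.
v=2: v_2(a)=1, v_2(b)=4; units ≡ 7, 7 (mod 8); ε·ε+αω+βω = 1·1+1·0+4·0 ≡ 1  ⇒  (a,b)_2 = -1.
v=53: a=53^1·(≡50), b=53^3·(≡10) mod 53; (50|53)=-1, (10|53)=+1; (−1)^{1·3·26}·(-1)^3·(+1)^1 = -1.
v=∞: 324254 > 0 and 41287 > 0  ⇒  (a,b)_∞ = +1.
v=41: a=41^2·(≡12), b=41^5·(≡4) mod 41; (12|41)=-1, (4|41)=+1; (−1)^{2·5·20}·(-1)^5·(+1)^2 = -1.
(324254, 41287 / ℚ) ramifies at {2, 19, 41, 53}: a division algebra.

[2, 19, 41, 53]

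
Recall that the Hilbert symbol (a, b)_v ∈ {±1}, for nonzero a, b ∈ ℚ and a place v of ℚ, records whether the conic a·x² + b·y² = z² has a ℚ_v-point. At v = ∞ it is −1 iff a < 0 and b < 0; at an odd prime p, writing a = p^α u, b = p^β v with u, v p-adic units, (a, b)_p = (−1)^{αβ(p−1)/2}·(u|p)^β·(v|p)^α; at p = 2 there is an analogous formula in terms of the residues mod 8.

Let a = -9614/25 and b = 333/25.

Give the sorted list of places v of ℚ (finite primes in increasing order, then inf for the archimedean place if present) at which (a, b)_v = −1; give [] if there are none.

(a, b) ≡ (-9614, 37) mod (ℚ^×)²; places V = {2, 3, 5, 11, 19, 23, 37, ∞}.
(a,b)_11: α=1, u≡2; β=0, v≡1 (mod 11); (2|11)=-1, (1|11)=+1; sign (−1)^0·-1^0·+1^1 = +1.
(a,b)_2: α=1, β=0; u≡1, v≡5 (mod 8); ε(u)ε(v)=0·0, αω(v)=1·1, βω(u)=0·0; sum ≡ 1  ⇒  -1.
(a,b)_5: α=-2, u≡1; β=-2, v≡3 (mod 5); (1|5)=+1, (3|5)=-1; sign (−1)^0·+1^-2·-1^-2 = +1.
(a,b)_23: α=1, u≡21; β=0, v≡17 (mod 23); (21|23)=-1, (17|23)=-1; sign (−1)^0·-1^0·-1^1 = -1.
(a,b)_3: α=0, u≡1; β=2, v≡1 (mod 3); (1|3)=+1, (1|3)=+1; sign (−1)^0·+1^2·+1^0 = +1.
(a,b)_37: α=0, u≡18; β=1, v≡27 (mod 37); (18|37)=-1, (27|37)=+1; sign (−1)^0·-1^1·+1^0 = -1.
(a,b)_19: α=1, u≡17; β=0, v≡8 (mod 19); (17|19)=+1, (8|19)=-1; sign (−1)^0·+1^0·-1^1 = -1.
(a,b)_∞: sgn(-9614)=−, sgn(37)=+, so +1.
|Ram(-9614, 37)| = 4, even; anisotropic at {2, 19, 23, 37}.

[2, 19, 23, 37]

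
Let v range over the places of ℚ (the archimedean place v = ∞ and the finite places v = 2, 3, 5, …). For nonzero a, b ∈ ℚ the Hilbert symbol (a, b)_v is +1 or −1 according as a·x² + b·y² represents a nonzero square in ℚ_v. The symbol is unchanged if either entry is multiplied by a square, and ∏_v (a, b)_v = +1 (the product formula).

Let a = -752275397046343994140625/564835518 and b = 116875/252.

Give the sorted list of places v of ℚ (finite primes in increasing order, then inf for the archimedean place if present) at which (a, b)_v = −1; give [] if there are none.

[2, 17]

Mod squares: a ≡ -1326, b ≡ 1309. Check v ∈ {∞, 2, 3, 5, 7, 11, 13, 17, 23}.
v=5: a=5^14·(≡4), b=5^4·(≡1) mod 5; (4|5)=+1, (1|5)=+1; (−1)^{14·4·2}·(+1)^4·(+1)^14 = +1.
v=13: a=13^-3·(≡5), b=13^0·(≡1) mod 13; (5|13)=-1, (1|13)=+1; (−1)^{-3·0·6}·(-1)^0·(+1)^-3 = +1.
v=17: a=17^5·(≡3), b=17^1·(≡9) mod 17; (3|17)=-1, (9|17)=+1; (−1)^{5·1·8}·(-1)^1·(+1)^5 = -1.
v=23: a=23^-2·(≡8), b=23^0·(≡11) mod 23; (8|23)=+1, (11|23)=-1; (−1)^{-2·0·11}·(+1)^0·(-1)^-2 = +1.
v=3: a=3^-5·(≡2), b=3^-2·(≡1) mod 3; (2|3)=-1, (1|3)=+1; (−1)^{-5·-2·1}·(-1)^-2·(+1)^-5 = +1.
v=2: v_2(a)=-1, v_2(b)=-2; units ≡ 1, 5 (mod 8); ε·ε+αω+βω = 0·0+-1·1+-2·0 ≡ 1  ⇒  (a,b)_2 = -1.
v=7: a=7^2·(≡4), b=7^-1·(≡3) mod 7; (4|7)=+1, (3|7)=-1; (−1)^{2·-1·3}·(+1)^-1·(-1)^2 = +1.
v=∞: -1326 < 0 and 1309 > 0  ⇒  (a,b)_∞ = +1.
v=11: a=11^6·(≡9), b=11^1·(≡1) mod 11; (9|11)=+1, (1|11)=+1; (−1)^{6·1·5}·(+1)^1·(+1)^6 = +1.
Ram(-1326, 1309) = {2, 17}; no ℚ_2-point on the conic.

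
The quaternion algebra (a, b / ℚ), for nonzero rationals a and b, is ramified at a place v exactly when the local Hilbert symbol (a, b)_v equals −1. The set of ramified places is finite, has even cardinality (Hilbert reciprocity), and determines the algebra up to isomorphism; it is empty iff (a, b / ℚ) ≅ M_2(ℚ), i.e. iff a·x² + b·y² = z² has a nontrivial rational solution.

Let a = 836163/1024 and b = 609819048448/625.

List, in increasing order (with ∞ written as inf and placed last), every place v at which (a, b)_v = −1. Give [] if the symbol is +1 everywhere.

[2, 43]

(a, b) ≡ (1147, 2478778) mod (ℚ^×)²; places V = {2, 3, 5, 19, 31, 37, 41, 43, ∞}.
(a,b)_3: α=6, u≡1; β=0, v≡1 (mod 3); (1|3)=+1, (1|3)=+1; sign (−1)^0·+1^0·+1^6 = +1.
(a,b)_19: α=0, u≡4; β=1, v≡3 (mod 19); (4|19)=+1, (3|19)=-1; sign (−1)^0·+1^1·-1^0 = +1.
(a,b)_37: α=1, u≡13; β=1, v≡19 (mod 37); (13|37)=-1, (19|37)=-1; sign (−1)^0·-1^1·-1^1 = +1.
(a,b)_5: α=0, u≡2; β=-4, v≡3 (mod 5); (2|5)=-1, (3|5)=-1; sign (−1)^0·-1^-4·-1^0 = +1.
(a,b)_43: α=0, u≡18; β=1, v≡39 (mod 43); (18|43)=-1, (39|43)=-1; sign (−1)^0·-1^1·-1^0 = -1.
(a,b)_31: α=1, u≡3; β=2, v≡4 (mod 31); (3|31)=-1, (4|31)=+1; sign (−1)^0·-1^2·+1^1 = +1.
(a,b)_41: α=0, u≡32; β=1, v≡22 (mod 41); (32|41)=+1, (22|41)=-1; sign (−1)^0·+1^1·-1^0 = +1.
(a,b)_2: α=-10, β=9; u≡3, v≡5 (mod 8); ε(u)ε(v)=1·0, αω(v)=-10·1, βω(u)=9·1; sum ≡ 1  ⇒  -1.
(a,b)_∞: sgn(1147)=+, sgn(2478778)=+, so +1.
|Ram(1147, 2478778)| = 2, even; anisotropic at {2, 43}.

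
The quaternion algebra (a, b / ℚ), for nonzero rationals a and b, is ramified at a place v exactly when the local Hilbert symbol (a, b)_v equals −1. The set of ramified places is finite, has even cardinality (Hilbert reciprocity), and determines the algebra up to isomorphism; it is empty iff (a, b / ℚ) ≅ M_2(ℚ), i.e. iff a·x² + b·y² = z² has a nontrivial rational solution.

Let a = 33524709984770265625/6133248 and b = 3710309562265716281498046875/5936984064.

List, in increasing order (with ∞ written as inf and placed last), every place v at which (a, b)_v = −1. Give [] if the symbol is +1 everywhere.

Mod squares: a ≡ 60214, b ≡ 4666585. Check v ∈ {∞, 2, 3, 5, 7, 11, 13, 17, 23, 31}.
v=23: a=23^1·(≡21), b=23^1·(≡9) mod 23; (21|23)=-1, (9|23)=+1; (−1)^{1·1·11}·(-1)^1·(+1)^1 = +1.
v=31: a=31^2·(≡24), b=31^3·(≡21) mod 31; (24|31)=-1, (21|31)=-1; (−1)^{2·3·15}·(-1)^3·(-1)^2 = -1.
v=17: a=17^1·(≡5), b=17^1·(≡5) mod 17; (5|17)=-1, (5|17)=-1; (−1)^{1·1·8}·(-1)^1·(-1)^1 = +1.
v=3: a=3^-2·(≡1), b=3^-2·(≡1) mod 3; (1|3)=+1, (1|3)=+1; (−1)^{-2·-2·1}·(+1)^-2·(+1)^-2 = +1.
v=5: a=5^6·(≡4), b=5^9·(≡3) mod 5; (4|5)=+1, (3|5)=-1; (−1)^{6·9·2}·(+1)^9·(-1)^6 = +1.
v=∞: 60214 > 0 and 4666585 > 0  ⇒  (a,b)_∞ = +1.
v=2: v_2(a)=-9, v_2(b)=-12; units ≡ 3, 1 (mod 8); ε·ε+αω+βω = 1·0+-9·0+-12·1 ≡ 0  ⇒  (a,b)_2 = +1.
v=7: a=7^1·(≡6), b=7^1·(≡5) mod 7; (6|7)=-1, (5|7)=-1; (−1)^{1·1·3}·(-1)^1·(-1)^1 = -1.
v=13: a=13^8·(≡5), b=13^12·(≡3) mod 13; (5|13)=-1, (3|13)=+1; (−1)^{8·12·6}·(-1)^12·(+1)^8 = +1.
v=11: a=11^-3·(≡10), b=11^-5·(≡5) mod 11; (10|11)=-1, (5|11)=+1; (−1)^{-3·-5·5}·(-1)^-5·(+1)^-3 = +1.
|Ram(60214, 4666585)| = 2, even; anisotropic at {7, 31}.

[7, 31]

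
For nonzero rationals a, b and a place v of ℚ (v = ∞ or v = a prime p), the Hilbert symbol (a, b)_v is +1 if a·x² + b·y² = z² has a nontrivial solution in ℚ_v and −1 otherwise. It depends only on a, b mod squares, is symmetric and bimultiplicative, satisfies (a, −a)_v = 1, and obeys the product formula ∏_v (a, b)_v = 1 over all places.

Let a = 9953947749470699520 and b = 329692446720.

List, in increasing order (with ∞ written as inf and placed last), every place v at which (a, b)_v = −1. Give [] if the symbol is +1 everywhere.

Mod squares: a ≡ 2730, b ≡ 30. Check v ∈ {∞, 2, 3, 5, 7, 13}.
v=5: a=5^1·(≡4), b=5^1·(≡4) mod 5; (4|5)=+1, (4|5)=+1; (−1)^{1·1·2}·(+1)^1·(+1)^1 = +1.
v=∞: 2730 > 0 and 30 > 0  ⇒  (a,b)_∞ = +1.
v=7: a=7^3·(≡5), b=7^2·(≡4) mod 7; (5|7)=-1, (4|7)=+1; (−1)^{3·2·3}·(-1)^2·(+1)^3 = +1.
v=2: v_2(a)=27, v_2(b)=15; units ≡ 5, 7 (mod 8); ε·ε+αω+βω = 0·1+27·0+15·1 ≡ 1  ⇒  (a,b)_2 = -1.
v=13: a=13^3·(≡5), b=13^2·(≡12) mod 13; (5|13)=-1, (12|13)=+1; (−1)^{3·2·6}·(-1)^2·(+1)^3 = +1.
v=3: a=3^9·(≡1), b=3^5·(≡1) mod 3; (1|3)=+1, (1|3)=+1; (−1)^{9·5·1}·(+1)^5·(+1)^9 = -1.
|Ram(2730, 30)| = 2, even; anisotropic at {2, 3}.

[2, 3]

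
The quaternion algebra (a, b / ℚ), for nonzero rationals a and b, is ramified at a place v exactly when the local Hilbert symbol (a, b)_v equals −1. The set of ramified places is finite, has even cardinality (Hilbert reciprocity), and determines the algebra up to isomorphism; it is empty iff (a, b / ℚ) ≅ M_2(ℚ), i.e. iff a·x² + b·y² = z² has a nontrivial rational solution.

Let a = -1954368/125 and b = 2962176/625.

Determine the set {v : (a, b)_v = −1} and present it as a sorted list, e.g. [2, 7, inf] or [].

[2, 3, 7, 19]

(a, b) ≡ (-1885, 11571) mod (ℚ^×)²; places V = {2, 3, 5, 7, 13, 19, 29, ∞}.
(a,b)_5: α=-3, u≡2; β=-4, v≡1 (mod 5); (2|5)=-1, (1|5)=+1; sign (−1)^0·-1^-4·+1^-3 = +1.
(a,b)_29: α=1, u≡23; β=1, v≡4 (mod 29); (23|29)=+1, (4|29)=+1; sign (−1)^0·+1^1·+1^1 = +1.
(a,b)_19: α=0, u≡13; β=1, v≡5 (mod 19); (13|19)=-1, (5|19)=+1; sign (−1)^0·-1^1·+1^0 = -1.
(a,b)_2: α=6, β=8; u≡3, v≡3 (mod 8); ε(u)ε(v)=1·1, αω(v)=6·1, βω(u)=8·1; sum ≡ 1  ⇒  -1.
(a,b)_3: α=4, u≡2; β=1, v≡2 (mod 3); (2|3)=-1, (2|3)=-1; sign (−1)^0·-1^1·-1^4 = -1.
(a,b)_∞: sgn(-1885)=−, sgn(11571)=+, so +1.
(a,b)_7: α=0, u≡3; β=1, v≡2 (mod 7); (3|7)=-1, (2|7)=+1; sign (−1)^0·-1^1·+1^0 = -1.
(a,b)_13: α=1, u≡6; β=0, v≡9 (mod 13); (6|13)=-1, (9|13)=+1; sign (−1)^0·-1^0·+1^1 = +1.
Ram(-1885, 11571) = {2, 3, 7, 19}; no ℚ_2-point on the conic.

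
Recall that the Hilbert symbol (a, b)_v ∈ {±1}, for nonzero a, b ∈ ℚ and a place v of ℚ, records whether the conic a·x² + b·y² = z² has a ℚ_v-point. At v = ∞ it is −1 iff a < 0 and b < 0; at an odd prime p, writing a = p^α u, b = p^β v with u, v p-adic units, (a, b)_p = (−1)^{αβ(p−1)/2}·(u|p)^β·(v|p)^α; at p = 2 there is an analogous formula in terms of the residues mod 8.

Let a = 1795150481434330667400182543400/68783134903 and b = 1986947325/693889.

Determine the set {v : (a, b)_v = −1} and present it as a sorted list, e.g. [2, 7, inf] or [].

[2, 7]

Mod squares: a ≡ 24253222, b ≡ 8830877. Check v ∈ {∞, 2, 3, 5, 7, 11, 13, 17, 19, 29, 31, 41, 47}.
v=3: a=3^2·(≡1), b=3^2·(≡2) mod 3; (1|3)=+1, (2|3)=-1; (−1)^{2·2·1}·(+1)^2·(-1)^2 = +1.
v=41: a=41^1·(≡27), b=41^0·(≡40) mod 41; (27|41)=-1, (40|41)=+1; (−1)^{1·0·20}·(-1)^0·(+1)^1 = +1.
v=5: a=5^2·(≡2), b=5^2·(≡2) mod 5; (2|5)=-1, (2|5)=-1; (−1)^{2·2·2}·(-1)^2·(-1)^2 = +1.
v=7: a=7^-7·(≡5), b=7^-4·(≡3) mod 7; (5|7)=-1, (3|7)=-1; (−1)^{-7·-4·3}·(-1)^-4·(-1)^-7 = -1.
v=47: a=47^3·(≡26), b=47^1·(≡2) mod 47; (26|47)=-1, (2|47)=+1; (−1)^{3·1·23}·(-1)^1·(+1)^3 = +1.
v=13: a=13^2·(≡6), b=13^0·(≡12) mod 13; (6|13)=-1, (12|13)=+1; (−1)^{2·0·6}·(-1)^0·(+1)^2 = +1.
v=29: a=29^3·(≡23), b=29^1·(≡9) mod 29; (23|29)=+1, (9|29)=+1; (−1)^{3·1·14}·(+1)^1·(+1)^3 = +1.
v=31: a=31^3·(≡12), b=31^1·(≡4) mod 31; (12|31)=-1, (4|31)=+1; (−1)^{3·1·15}·(-1)^1·(+1)^3 = +1.
v=19: a=19^4·(≡9), b=19^1·(≡11) mod 19; (9|19)=+1, (11|19)=+1; (−1)^{4·1·9}·(+1)^1·(+1)^4 = +1.
v=∞: 24253222 > 0 and 8830877 > 0  ⇒  (a,b)_∞ = +1.
v=17: a=17^-4·(≡2), b=17^-2·(≡6) mod 17; (2|17)=+1, (6|17)=-1; (−1)^{-4·-2·8}·(+1)^-2·(-1)^-4 = +1.
v=2: v_2(a)=3, v_2(b)=0; units ≡ 3, 5 (mod 8); ε·ε+αω+βω = 1·0+3·1+0·1 ≡ 1  ⇒  (a,b)_2 = -1.
v=11: a=11^4·(≡4), b=11^1·(≡4) mod 11; (4|11)=+1, (4|11)=+1; (−1)^{4·1·5}·(+1)^1·(+1)^4 = +1.
(24253222, 8830877 / ℚ) ramifies at {2, 7}: a division algebra.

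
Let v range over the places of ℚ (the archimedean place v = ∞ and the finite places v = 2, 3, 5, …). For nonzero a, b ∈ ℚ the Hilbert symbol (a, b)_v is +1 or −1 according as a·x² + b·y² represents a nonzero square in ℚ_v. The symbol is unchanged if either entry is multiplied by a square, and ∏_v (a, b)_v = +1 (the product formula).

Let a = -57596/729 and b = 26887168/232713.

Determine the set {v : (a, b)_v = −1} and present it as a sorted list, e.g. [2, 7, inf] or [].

Mod squares: a ≡ -119, b ≡ 3689. Check v ∈ {∞, 2, 3, 7, 11, 13, 17, 31}.
v=∞: -119 < 0 and 3689 > 0  ⇒  (a,b)_∞ = +1.
v=2: v_2(a)=2, v_2(b)=10; units ≡ 1, 1 (mod 8); ε·ε+αω+βω = 0·0+2·0+10·0 ≡ 0  ⇒  (a,b)_2 = +1.
v=17: a=17^1·(≡11), b=17^-1·(≡9) mod 17; (11|17)=-1, (9|17)=+1; (−1)^{1·-1·8}·(-1)^-1·(+1)^1 = -1.
v=13: a=13^0·(≡7), b=13^-2·(≡4) mod 13; (7|13)=-1, (4|13)=+1; (−1)^{0·-2·6}·(-1)^-2·(+1)^0 = +1.
v=7: a=7^1·(≡4), b=7^1·(≡1) mod 7; (4|7)=+1, (1|7)=+1; (−1)^{1·1·3}·(+1)^1·(+1)^1 = -1.
v=11: a=11^2·(≡10), b=11^2·(≡1) mod 11; (10|11)=-1, (1|11)=+1; (−1)^{2·2·5}·(-1)^2·(+1)^2 = +1.
v=31: a=31^0·(≡4), b=31^1·(≡13) mod 31; (4|31)=+1, (13|31)=-1; (−1)^{0·1·15}·(+1)^1·(-1)^0 = +1.
v=3: a=3^-6·(≡1), b=3^-4·(≡2) mod 3; (1|3)=+1, (2|3)=-1; (−1)^{-6·-4·1}·(+1)^-4·(-1)^-6 = +1.
(-119, 3689 / ℚ) ramifies at {7, 17}: a division algebra.

[7, 17]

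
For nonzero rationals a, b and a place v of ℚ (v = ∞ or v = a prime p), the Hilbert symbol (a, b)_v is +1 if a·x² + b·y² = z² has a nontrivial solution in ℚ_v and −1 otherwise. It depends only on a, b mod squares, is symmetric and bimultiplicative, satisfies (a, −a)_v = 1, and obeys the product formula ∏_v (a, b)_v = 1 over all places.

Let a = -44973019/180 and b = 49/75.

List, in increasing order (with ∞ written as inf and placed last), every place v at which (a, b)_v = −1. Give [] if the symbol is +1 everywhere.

[5, 7]

(a, b) ≡ (-455, 3) mod (ℚ^×)²; places V = {2, 3, 5, 7, 13, 19, 37, ∞}.
(a,b)_13: α=1, u≡10; β=0, v≡1 (mod 13); (10|13)=+1, (1|13)=+1; sign (−1)^0·+1^0·+1^1 = +1.
(a,b)_∞: sgn(-455)=−, sgn(3)=+, so +1.
(a,b)_3: α=-2, u≡1; β=-1, v≡1 (mod 3); (1|3)=+1, (1|3)=+1; sign (−1)^0·+1^-1·+1^-2 = +1.
(a,b)_19: α=2, u≡11; β=0, v≡8 (mod 19); (11|19)=+1, (8|19)=-1; sign (−1)^0·+1^0·-1^2 = +1.
(a,b)_37: α=2, u≡36; β=0, v≡12 (mod 37); (36|37)=+1, (12|37)=+1; sign (−1)^0·+1^0·+1^2 = +1.
(a,b)_5: α=-1, u≡1; β=-2, v≡3 (mod 5); (1|5)=+1, (3|5)=-1; sign (−1)^0·+1^-2·-1^-1 = -1.
(a,b)_2: α=-2, β=0; u≡1, v≡3 (mod 8); ε(u)ε(v)=0·1, αω(v)=-2·1, βω(u)=0·0; sum ≡ 0  ⇒  +1.
(a,b)_7: α=1, u≡6; β=2, v≡3 (mod 7); (6|7)=-1, (3|7)=-1; sign (−1)^0·-1^2·-1^1 = -1.
(-455, 3 / ℚ) ramifies at {5, 7}: a division algebra.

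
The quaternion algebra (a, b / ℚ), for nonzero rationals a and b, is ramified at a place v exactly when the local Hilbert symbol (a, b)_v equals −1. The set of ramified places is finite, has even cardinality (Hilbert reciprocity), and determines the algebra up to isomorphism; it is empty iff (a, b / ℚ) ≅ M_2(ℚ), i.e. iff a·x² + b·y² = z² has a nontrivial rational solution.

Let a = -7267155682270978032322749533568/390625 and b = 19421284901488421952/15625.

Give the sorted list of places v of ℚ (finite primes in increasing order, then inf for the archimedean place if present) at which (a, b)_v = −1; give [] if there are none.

[3, 7, 11, 13]

(a, b) ≡ (-7462, 187473) mod (ℚ^×)²; places V = {2, 3, 5, 7, 11, 13, 19, 23, 31, 41, ∞}.
(a,b)_7: α=3, u≡5; β=2, v≡3 (mod 7); (5|7)=-1, (3|7)=-1; sign (−1)^0·-1^2·-1^3 = -1.
(a,b)_11: α=4, u≡7; β=3, v≡3 (mod 11); (7|11)=-1, (3|11)=+1; sign (−1)^0·-1^3·+1^4 = -1.
(a,b)_23: α=2, u≡13; β=1, v≡4 (mod 23); (13|23)=+1, (4|23)=+1; sign (−1)^0·+1^1·+1^2 = +1.
(a,b)_2: α=7, β=6; u≡5, v≡1 (mod 8); ε(u)ε(v)=0·0, αω(v)=7·0, βω(u)=6·1; sum ≡ 0  ⇒  +1.
(a,b)_19: α=2, u≡16; β=1, v≡9 (mod 19); (16|19)=+1, (9|19)=+1; sign (−1)^0·+1^1·+1^2 = +1.
(a,b)_∞: sgn(-7462)=−, sgn(187473)=+, so +1.
(a,b)_31: α=0, u≡28; β=2, v≡9 (mod 31); (28|31)=+1, (9|31)=+1; sign (−1)^0·+1^2·+1^0 = +1.
(a,b)_41: α=3, u≡16; β=2, v≡1 (mod 41); (16|41)=+1, (1|41)=+1; sign (−1)^0·+1^2·+1^3 = +1.
(a,b)_13: α=9, u≡8; β=3, v≡10 (mod 13); (8|13)=-1, (10|13)=+1; sign (−1)^0·-1^3·+1^9 = -1.
(a,b)_5: α=-8, u≡2; β=-6, v≡2 (mod 5); (2|5)=-1, (2|5)=-1; sign (−1)^0·-1^-6·-1^-8 = +1.
(a,b)_3: α=4, u≡2; β=1, v≡1 (mod 3); (2|3)=-1, (1|3)=+1; sign (−1)^0·-1^1·+1^4 = -1.
|Ram(-7462, 187473)| = 4, even; anisotropic at {3, 7, 11, 13}.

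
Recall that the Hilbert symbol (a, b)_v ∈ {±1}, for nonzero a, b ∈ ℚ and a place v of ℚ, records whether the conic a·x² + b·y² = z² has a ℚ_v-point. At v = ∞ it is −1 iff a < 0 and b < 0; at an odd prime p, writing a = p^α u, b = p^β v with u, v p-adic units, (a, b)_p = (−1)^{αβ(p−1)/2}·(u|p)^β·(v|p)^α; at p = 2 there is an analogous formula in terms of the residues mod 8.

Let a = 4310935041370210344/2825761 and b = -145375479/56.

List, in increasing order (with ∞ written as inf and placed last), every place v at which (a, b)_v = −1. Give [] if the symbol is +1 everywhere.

[2, 13, 23, 29]

Mod squares: a ≡ 15834, b ≡ -18354. Check v ∈ {∞, 2, 3, 7, 13, 19, 23, 29, 31, 37, 41}.
v=2: v_2(a)=3, v_2(b)=-3; units ≡ 5, 7 (mod 8); ε·ε+αω+βω = 0·1+3·0+-3·1 ≡ 1  ⇒  (a,b)_2 = -1.
v=19: a=19^2·(≡9), b=19^1·(≡3) mod 19; (9|19)=+1, (3|19)=-1; (−1)^{2·1·9}·(+1)^1·(-1)^2 = +1.
v=23: a=23^2·(≡7), b=23^1·(≡21) mod 23; (7|23)=-1, (21|23)=-1; (−1)^{2·1·11}·(-1)^1·(-1)^2 = -1.
v=29: a=29^3·(≡23), b=29^0·(≡8) mod 29; (23|29)=+1, (8|29)=-1; (−1)^{3·0·14}·(+1)^0·(-1)^3 = -1.
v=41: a=41^-4·(≡8), b=41^0·(≡29) mod 41; (8|41)=+1, (29|41)=-1; (−1)^{-4·0·20}·(+1)^0·(-1)^-4 = +1.
v=3: a=3^3·(≡1), b=3^5·(≡2) mod 3; (1|3)=+1, (2|3)=-1; (−1)^{3·5·1}·(+1)^5·(-1)^3 = +1.
v=∞: 15834 > 0 and -18354 < 0  ⇒  (a,b)_∞ = +1.
v=37: a=37^0·(≡2), b=37^2·(≡35) mod 37; (2|37)=-1, (35|37)=-1; (−1)^{0·2·18}·(-1)^2·(-1)^0 = +1.
v=7: a=7^3·(≡4), b=7^-1·(≡3) mod 7; (4|7)=+1, (3|7)=-1; (−1)^{3·-1·3}·(+1)^-1·(-1)^3 = +1.
v=31: a=31^2·(≡11), b=31^0·(≡3) mod 31; (11|31)=-1, (3|31)=-1; (−1)^{2·0·15}·(-1)^0·(-1)^2 = +1.
v=13: a=13^1·(≡9), b=13^0·(≡6) mod 13; (9|13)=+1, (6|13)=-1; (−1)^{1·0·6}·(+1)^0·(-1)^1 = -1.
|Ram(15834, -18354)| = 4, even; anisotropic at {2, 13, 23, 29}.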